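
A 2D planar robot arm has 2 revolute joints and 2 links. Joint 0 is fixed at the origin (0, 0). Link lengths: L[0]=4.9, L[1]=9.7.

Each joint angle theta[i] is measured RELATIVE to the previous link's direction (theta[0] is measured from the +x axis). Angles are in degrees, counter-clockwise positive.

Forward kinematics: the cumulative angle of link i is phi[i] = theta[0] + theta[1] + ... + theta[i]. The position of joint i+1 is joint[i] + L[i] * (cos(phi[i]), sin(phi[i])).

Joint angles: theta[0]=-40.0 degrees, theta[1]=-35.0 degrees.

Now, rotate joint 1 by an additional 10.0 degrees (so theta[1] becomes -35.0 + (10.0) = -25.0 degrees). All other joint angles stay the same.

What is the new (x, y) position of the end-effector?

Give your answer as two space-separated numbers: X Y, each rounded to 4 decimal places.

joint[0] = (0.0000, 0.0000)  (base)
link 0: phi[0] = -40 = -40 deg
  cos(-40 deg) = 0.7660, sin(-40 deg) = -0.6428
  joint[1] = (0.0000, 0.0000) + 4.9 * (0.7660, -0.6428) = (0.0000 + 3.7536, 0.0000 + -3.1497) = (3.7536, -3.1497)
link 1: phi[1] = -40 + -25 = -65 deg
  cos(-65 deg) = 0.4226, sin(-65 deg) = -0.9063
  joint[2] = (3.7536, -3.1497) + 9.7 * (0.4226, -0.9063) = (3.7536 + 4.0994, -3.1497 + -8.7912) = (7.8530, -11.9408)
End effector: (7.8530, -11.9408)

Answer: 7.8530 -11.9408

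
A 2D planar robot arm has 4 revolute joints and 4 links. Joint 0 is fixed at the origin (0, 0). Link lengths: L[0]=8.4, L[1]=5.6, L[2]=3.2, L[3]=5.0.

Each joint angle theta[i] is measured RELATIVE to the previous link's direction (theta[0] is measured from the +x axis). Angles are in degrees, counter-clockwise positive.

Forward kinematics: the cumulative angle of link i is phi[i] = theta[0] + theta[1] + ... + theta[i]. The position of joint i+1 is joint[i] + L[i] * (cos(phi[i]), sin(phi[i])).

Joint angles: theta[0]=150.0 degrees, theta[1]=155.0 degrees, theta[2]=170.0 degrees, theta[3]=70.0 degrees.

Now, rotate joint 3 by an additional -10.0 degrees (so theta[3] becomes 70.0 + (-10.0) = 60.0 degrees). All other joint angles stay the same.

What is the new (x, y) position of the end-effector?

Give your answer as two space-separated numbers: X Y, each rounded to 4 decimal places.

Answer: -10.3959 2.9487

Derivation:
joint[0] = (0.0000, 0.0000)  (base)
link 0: phi[0] = 150 = 150 deg
  cos(150 deg) = -0.8660, sin(150 deg) = 0.5000
  joint[1] = (0.0000, 0.0000) + 8.4 * (-0.8660, 0.5000) = (0.0000 + -7.2746, 0.0000 + 4.2000) = (-7.2746, 4.2000)
link 1: phi[1] = 150 + 155 = 305 deg
  cos(305 deg) = 0.5736, sin(305 deg) = -0.8192
  joint[2] = (-7.2746, 4.2000) + 5.6 * (0.5736, -0.8192) = (-7.2746 + 3.2120, 4.2000 + -4.5873) = (-4.0626, -0.3873)
link 2: phi[2] = 150 + 155 + 170 = 475 deg
  cos(475 deg) = -0.4226, sin(475 deg) = 0.9063
  joint[3] = (-4.0626, -0.3873) + 3.2 * (-0.4226, 0.9063) = (-4.0626 + -1.3524, -0.3873 + 2.9002) = (-5.4150, 2.5129)
link 3: phi[3] = 150 + 155 + 170 + 60 = 535 deg
  cos(535 deg) = -0.9962, sin(535 deg) = 0.0872
  joint[4] = (-5.4150, 2.5129) + 5 * (-0.9962, 0.0872) = (-5.4150 + -4.9810, 2.5129 + 0.4358) = (-10.3959, 2.9487)
End effector: (-10.3959, 2.9487)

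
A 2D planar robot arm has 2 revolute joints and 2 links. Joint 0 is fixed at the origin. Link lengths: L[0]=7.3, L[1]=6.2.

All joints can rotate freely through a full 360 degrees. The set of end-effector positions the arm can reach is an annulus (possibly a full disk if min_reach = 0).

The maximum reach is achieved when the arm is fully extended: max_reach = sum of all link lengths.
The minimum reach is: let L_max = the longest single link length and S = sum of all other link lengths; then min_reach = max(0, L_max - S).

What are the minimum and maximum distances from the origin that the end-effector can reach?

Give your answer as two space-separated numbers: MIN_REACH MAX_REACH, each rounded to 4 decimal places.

Link lengths: [7.3, 6.2]
max_reach = 7.3 + 6.2 = 13.5
L_max = max([7.3, 6.2]) = 7.3
S (sum of others) = 13.5 - 7.3 = 6.2
min_reach = max(0, 7.3 - 6.2) = max(0, 1.1) = 1.1

Answer: 1.1000 13.5000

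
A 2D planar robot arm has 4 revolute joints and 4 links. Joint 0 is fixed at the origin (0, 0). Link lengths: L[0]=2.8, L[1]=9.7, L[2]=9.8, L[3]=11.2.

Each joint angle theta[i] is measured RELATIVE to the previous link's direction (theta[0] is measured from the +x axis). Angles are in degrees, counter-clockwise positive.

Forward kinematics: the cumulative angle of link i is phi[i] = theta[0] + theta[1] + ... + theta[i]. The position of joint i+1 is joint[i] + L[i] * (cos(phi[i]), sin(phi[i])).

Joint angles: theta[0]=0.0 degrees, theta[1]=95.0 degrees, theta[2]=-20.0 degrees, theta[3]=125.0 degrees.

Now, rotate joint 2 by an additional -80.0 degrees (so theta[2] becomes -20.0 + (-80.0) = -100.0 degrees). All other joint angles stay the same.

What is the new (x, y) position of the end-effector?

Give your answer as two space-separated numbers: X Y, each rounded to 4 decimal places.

Answer: 6.1173 18.5084

Derivation:
joint[0] = (0.0000, 0.0000)  (base)
link 0: phi[0] = 0 = 0 deg
  cos(0 deg) = 1.0000, sin(0 deg) = 0.0000
  joint[1] = (0.0000, 0.0000) + 2.8 * (1.0000, 0.0000) = (0.0000 + 2.8000, 0.0000 + 0.0000) = (2.8000, 0.0000)
link 1: phi[1] = 0 + 95 = 95 deg
  cos(95 deg) = -0.0872, sin(95 deg) = 0.9962
  joint[2] = (2.8000, 0.0000) + 9.7 * (-0.0872, 0.9962) = (2.8000 + -0.8454, 0.0000 + 9.6631) = (1.9546, 9.6631)
link 2: phi[2] = 0 + 95 + -100 = -5 deg
  cos(-5 deg) = 0.9962, sin(-5 deg) = -0.0872
  joint[3] = (1.9546, 9.6631) + 9.8 * (0.9962, -0.0872) = (1.9546 + 9.7627, 9.6631 + -0.8541) = (11.7173, 8.8090)
link 3: phi[3] = 0 + 95 + -100 + 125 = 120 deg
  cos(120 deg) = -0.5000, sin(120 deg) = 0.8660
  joint[4] = (11.7173, 8.8090) + 11.2 * (-0.5000, 0.8660) = (11.7173 + -5.6000, 8.8090 + 9.6995) = (6.1173, 18.5084)
End effector: (6.1173, 18.5084)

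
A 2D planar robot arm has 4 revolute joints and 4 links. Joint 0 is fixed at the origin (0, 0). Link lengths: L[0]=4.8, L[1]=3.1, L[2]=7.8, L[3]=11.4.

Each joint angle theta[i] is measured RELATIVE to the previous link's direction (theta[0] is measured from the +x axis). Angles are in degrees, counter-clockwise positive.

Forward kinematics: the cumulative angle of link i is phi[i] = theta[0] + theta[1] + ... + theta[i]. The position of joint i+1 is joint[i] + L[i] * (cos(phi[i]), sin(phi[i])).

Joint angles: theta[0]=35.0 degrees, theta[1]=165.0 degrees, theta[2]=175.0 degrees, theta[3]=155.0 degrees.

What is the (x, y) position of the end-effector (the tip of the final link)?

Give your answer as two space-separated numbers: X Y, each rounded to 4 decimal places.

joint[0] = (0.0000, 0.0000)  (base)
link 0: phi[0] = 35 = 35 deg
  cos(35 deg) = 0.8192, sin(35 deg) = 0.5736
  joint[1] = (0.0000, 0.0000) + 4.8 * (0.8192, 0.5736) = (0.0000 + 3.9319, 0.0000 + 2.7532) = (3.9319, 2.7532)
link 1: phi[1] = 35 + 165 = 200 deg
  cos(200 deg) = -0.9397, sin(200 deg) = -0.3420
  joint[2] = (3.9319, 2.7532) + 3.1 * (-0.9397, -0.3420) = (3.9319 + -2.9130, 2.7532 + -1.0603) = (1.0189, 1.6929)
link 2: phi[2] = 35 + 165 + 175 = 375 deg
  cos(375 deg) = 0.9659, sin(375 deg) = 0.2588
  joint[3] = (1.0189, 1.6929) + 7.8 * (0.9659, 0.2588) = (1.0189 + 7.5342, 1.6929 + 2.0188) = (8.5531, 3.7117)
link 3: phi[3] = 35 + 165 + 175 + 155 = 530 deg
  cos(530 deg) = -0.9848, sin(530 deg) = 0.1736
  joint[4] = (8.5531, 3.7117) + 11.4 * (-0.9848, 0.1736) = (8.5531 + -11.2268, 3.7117 + 1.9796) = (-2.6737, 5.6913)
End effector: (-2.6737, 5.6913)

Answer: -2.6737 5.6913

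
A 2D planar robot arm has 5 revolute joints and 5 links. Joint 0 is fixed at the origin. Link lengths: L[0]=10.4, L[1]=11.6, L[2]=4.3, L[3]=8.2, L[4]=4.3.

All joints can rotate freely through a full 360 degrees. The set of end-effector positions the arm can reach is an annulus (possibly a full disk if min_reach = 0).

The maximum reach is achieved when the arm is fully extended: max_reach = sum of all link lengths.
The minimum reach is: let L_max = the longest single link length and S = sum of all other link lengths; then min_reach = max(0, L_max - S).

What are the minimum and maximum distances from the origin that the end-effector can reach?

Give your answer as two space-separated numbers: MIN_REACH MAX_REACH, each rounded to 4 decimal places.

Link lengths: [10.4, 11.6, 4.3, 8.2, 4.3]
max_reach = 10.4 + 11.6 + 4.3 + 8.2 + 4.3 = 38.8
L_max = max([10.4, 11.6, 4.3, 8.2, 4.3]) = 11.6
S (sum of others) = 38.8 - 11.6 = 27.2
min_reach = max(0, 11.6 - 27.2) = max(0, -15.6) = 0

Answer: 0.0000 38.8000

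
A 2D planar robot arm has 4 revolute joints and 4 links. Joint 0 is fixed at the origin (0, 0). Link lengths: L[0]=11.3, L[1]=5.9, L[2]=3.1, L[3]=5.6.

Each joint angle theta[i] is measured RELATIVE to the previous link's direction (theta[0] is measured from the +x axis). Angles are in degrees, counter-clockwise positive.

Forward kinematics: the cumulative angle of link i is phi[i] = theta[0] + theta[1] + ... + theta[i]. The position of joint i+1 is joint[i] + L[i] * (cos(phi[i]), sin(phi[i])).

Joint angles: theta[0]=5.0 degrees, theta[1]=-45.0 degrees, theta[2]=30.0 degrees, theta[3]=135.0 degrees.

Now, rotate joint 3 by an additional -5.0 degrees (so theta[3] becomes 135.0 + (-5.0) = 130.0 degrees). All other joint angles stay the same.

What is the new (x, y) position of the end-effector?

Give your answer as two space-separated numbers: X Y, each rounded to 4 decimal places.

Answer: 16.0296 1.5038

Derivation:
joint[0] = (0.0000, 0.0000)  (base)
link 0: phi[0] = 5 = 5 deg
  cos(5 deg) = 0.9962, sin(5 deg) = 0.0872
  joint[1] = (0.0000, 0.0000) + 11.3 * (0.9962, 0.0872) = (0.0000 + 11.2570, 0.0000 + 0.9849) = (11.2570, 0.9849)
link 1: phi[1] = 5 + -45 = -40 deg
  cos(-40 deg) = 0.7660, sin(-40 deg) = -0.6428
  joint[2] = (11.2570, 0.9849) + 5.9 * (0.7660, -0.6428) = (11.2570 + 4.5197, 0.9849 + -3.7924) = (15.7767, -2.8076)
link 2: phi[2] = 5 + -45 + 30 = -10 deg
  cos(-10 deg) = 0.9848, sin(-10 deg) = -0.1736
  joint[3] = (15.7767, -2.8076) + 3.1 * (0.9848, -0.1736) = (15.7767 + 3.0529, -2.8076 + -0.5383) = (18.8296, -3.3459)
link 3: phi[3] = 5 + -45 + 30 + 130 = 120 deg
  cos(120 deg) = -0.5000, sin(120 deg) = 0.8660
  joint[4] = (18.8296, -3.3459) + 5.6 * (-0.5000, 0.8660) = (18.8296 + -2.8000, -3.3459 + 4.8497) = (16.0296, 1.5038)
End effector: (16.0296, 1.5038)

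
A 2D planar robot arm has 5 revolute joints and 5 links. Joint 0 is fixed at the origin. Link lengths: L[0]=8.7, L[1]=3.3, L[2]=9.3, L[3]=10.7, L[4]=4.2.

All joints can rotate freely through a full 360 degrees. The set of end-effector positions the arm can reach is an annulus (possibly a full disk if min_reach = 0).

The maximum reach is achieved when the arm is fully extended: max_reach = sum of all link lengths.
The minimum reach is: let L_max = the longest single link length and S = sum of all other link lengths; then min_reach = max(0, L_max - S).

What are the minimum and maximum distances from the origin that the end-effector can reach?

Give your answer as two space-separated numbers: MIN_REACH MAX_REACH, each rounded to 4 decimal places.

Answer: 0.0000 36.2000

Derivation:
Link lengths: [8.7, 3.3, 9.3, 10.7, 4.2]
max_reach = 8.7 + 3.3 + 9.3 + 10.7 + 4.2 = 36.2
L_max = max([8.7, 3.3, 9.3, 10.7, 4.2]) = 10.7
S (sum of others) = 36.2 - 10.7 = 25.5
min_reach = max(0, 10.7 - 25.5) = max(0, -14.8) = 0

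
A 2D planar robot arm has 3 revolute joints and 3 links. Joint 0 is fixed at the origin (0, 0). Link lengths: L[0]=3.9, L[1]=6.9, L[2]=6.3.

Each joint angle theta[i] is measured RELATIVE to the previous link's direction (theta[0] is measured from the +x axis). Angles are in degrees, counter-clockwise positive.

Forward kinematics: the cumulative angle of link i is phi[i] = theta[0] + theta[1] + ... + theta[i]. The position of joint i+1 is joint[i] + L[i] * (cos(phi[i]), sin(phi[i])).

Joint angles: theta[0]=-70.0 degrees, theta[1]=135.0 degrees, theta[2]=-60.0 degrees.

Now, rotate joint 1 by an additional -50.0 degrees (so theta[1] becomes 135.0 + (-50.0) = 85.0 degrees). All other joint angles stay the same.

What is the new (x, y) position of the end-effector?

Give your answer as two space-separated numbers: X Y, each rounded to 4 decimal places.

joint[0] = (0.0000, 0.0000)  (base)
link 0: phi[0] = -70 = -70 deg
  cos(-70 deg) = 0.3420, sin(-70 deg) = -0.9397
  joint[1] = (0.0000, 0.0000) + 3.9 * (0.3420, -0.9397) = (0.0000 + 1.3339, 0.0000 + -3.6648) = (1.3339, -3.6648)
link 1: phi[1] = -70 + 85 = 15 deg
  cos(15 deg) = 0.9659, sin(15 deg) = 0.2588
  joint[2] = (1.3339, -3.6648) + 6.9 * (0.9659, 0.2588) = (1.3339 + 6.6649, -3.6648 + 1.7859) = (7.9988, -1.8789)
link 2: phi[2] = -70 + 85 + -60 = -45 deg
  cos(-45 deg) = 0.7071, sin(-45 deg) = -0.7071
  joint[3] = (7.9988, -1.8789) + 6.3 * (0.7071, -0.7071) = (7.9988 + 4.4548, -1.8789 + -4.4548) = (12.4535, -6.3337)
End effector: (12.4535, -6.3337)

Answer: 12.4535 -6.3337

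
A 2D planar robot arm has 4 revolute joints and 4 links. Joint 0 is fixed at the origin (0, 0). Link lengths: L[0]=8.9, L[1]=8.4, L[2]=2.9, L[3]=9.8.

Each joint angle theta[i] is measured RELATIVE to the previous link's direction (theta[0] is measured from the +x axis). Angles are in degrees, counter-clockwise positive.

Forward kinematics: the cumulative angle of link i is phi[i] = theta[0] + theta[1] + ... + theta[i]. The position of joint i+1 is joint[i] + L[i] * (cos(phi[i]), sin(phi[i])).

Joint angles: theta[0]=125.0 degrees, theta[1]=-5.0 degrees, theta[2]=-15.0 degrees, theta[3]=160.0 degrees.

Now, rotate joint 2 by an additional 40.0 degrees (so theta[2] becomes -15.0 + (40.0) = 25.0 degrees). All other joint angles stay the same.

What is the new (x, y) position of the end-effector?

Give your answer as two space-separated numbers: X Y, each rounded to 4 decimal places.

joint[0] = (0.0000, 0.0000)  (base)
link 0: phi[0] = 125 = 125 deg
  cos(125 deg) = -0.5736, sin(125 deg) = 0.8192
  joint[1] = (0.0000, 0.0000) + 8.9 * (-0.5736, 0.8192) = (0.0000 + -5.1048, 0.0000 + 7.2905) = (-5.1048, 7.2905)
link 1: phi[1] = 125 + -5 = 120 deg
  cos(120 deg) = -0.5000, sin(120 deg) = 0.8660
  joint[2] = (-5.1048, 7.2905) + 8.4 * (-0.5000, 0.8660) = (-5.1048 + -4.2000, 7.2905 + 7.2746) = (-9.3048, 14.5651)
link 2: phi[2] = 125 + -5 + 25 = 145 deg
  cos(145 deg) = -0.8192, sin(145 deg) = 0.5736
  joint[3] = (-9.3048, 14.5651) + 2.9 * (-0.8192, 0.5736) = (-9.3048 + -2.3755, 14.5651 + 1.6634) = (-11.6804, 16.2284)
link 3: phi[3] = 125 + -5 + 25 + 160 = 305 deg
  cos(305 deg) = 0.5736, sin(305 deg) = -0.8192
  joint[4] = (-11.6804, 16.2284) + 9.8 * (0.5736, -0.8192) = (-11.6804 + 5.6210, 16.2284 + -8.0277) = (-6.0593, 8.2007)
End effector: (-6.0593, 8.2007)

Answer: -6.0593 8.2007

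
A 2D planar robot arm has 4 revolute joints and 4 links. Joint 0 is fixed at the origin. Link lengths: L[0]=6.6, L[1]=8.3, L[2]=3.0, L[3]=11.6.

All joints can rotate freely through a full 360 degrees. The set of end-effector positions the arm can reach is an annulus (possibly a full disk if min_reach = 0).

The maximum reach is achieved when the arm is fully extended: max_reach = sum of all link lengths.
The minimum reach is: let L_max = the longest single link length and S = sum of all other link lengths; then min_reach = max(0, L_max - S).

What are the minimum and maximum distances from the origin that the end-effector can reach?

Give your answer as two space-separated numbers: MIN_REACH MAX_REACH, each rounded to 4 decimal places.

Answer: 0.0000 29.5000

Derivation:
Link lengths: [6.6, 8.3, 3.0, 11.6]
max_reach = 6.6 + 8.3 + 3 + 11.6 = 29.5
L_max = max([6.6, 8.3, 3.0, 11.6]) = 11.6
S (sum of others) = 29.5 - 11.6 = 17.9
min_reach = max(0, 11.6 - 17.9) = max(0, -6.3) = 0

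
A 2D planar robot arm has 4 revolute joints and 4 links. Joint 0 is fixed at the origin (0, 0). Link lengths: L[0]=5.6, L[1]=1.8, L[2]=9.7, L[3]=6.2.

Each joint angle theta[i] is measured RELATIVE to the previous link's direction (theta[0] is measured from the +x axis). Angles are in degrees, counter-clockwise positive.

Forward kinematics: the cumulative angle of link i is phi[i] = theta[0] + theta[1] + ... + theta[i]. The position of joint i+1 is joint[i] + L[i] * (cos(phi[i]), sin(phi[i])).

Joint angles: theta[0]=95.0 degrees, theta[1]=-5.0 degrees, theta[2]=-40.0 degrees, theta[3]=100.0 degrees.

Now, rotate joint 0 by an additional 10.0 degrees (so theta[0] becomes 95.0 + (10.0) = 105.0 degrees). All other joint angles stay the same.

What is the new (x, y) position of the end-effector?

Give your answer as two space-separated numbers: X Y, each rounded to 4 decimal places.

joint[0] = (0.0000, 0.0000)  (base)
link 0: phi[0] = 105 = 105 deg
  cos(105 deg) = -0.2588, sin(105 deg) = 0.9659
  joint[1] = (0.0000, 0.0000) + 5.6 * (-0.2588, 0.9659) = (0.0000 + -1.4494, 0.0000 + 5.4092) = (-1.4494, 5.4092)
link 1: phi[1] = 105 + -5 = 100 deg
  cos(100 deg) = -0.1736, sin(100 deg) = 0.9848
  joint[2] = (-1.4494, 5.4092) + 1.8 * (-0.1736, 0.9848) = (-1.4494 + -0.3126, 5.4092 + 1.7727) = (-1.7620, 7.1818)
link 2: phi[2] = 105 + -5 + -40 = 60 deg
  cos(60 deg) = 0.5000, sin(60 deg) = 0.8660
  joint[3] = (-1.7620, 7.1818) + 9.7 * (0.5000, 0.8660) = (-1.7620 + 4.8500, 7.1818 + 8.4004) = (3.0880, 15.5823)
link 3: phi[3] = 105 + -5 + -40 + 100 = 160 deg
  cos(160 deg) = -0.9397, sin(160 deg) = 0.3420
  joint[4] = (3.0880, 15.5823) + 6.2 * (-0.9397, 0.3420) = (3.0880 + -5.8261, 15.5823 + 2.1205) = (-2.7380, 17.7028)
End effector: (-2.7380, 17.7028)

Answer: -2.7380 17.7028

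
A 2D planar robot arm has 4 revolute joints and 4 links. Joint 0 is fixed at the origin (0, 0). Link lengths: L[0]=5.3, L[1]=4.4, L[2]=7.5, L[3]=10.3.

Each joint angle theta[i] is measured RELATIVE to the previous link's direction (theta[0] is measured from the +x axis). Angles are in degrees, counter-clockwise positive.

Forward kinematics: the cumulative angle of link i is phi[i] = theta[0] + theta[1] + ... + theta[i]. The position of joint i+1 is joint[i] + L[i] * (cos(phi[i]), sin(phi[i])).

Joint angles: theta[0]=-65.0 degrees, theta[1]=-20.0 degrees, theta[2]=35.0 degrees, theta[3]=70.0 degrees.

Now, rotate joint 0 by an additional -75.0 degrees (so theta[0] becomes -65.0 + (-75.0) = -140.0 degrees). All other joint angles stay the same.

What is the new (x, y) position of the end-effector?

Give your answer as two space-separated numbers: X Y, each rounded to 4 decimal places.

Answer: -6.5887 -19.4926

Derivation:
joint[0] = (0.0000, 0.0000)  (base)
link 0: phi[0] = -140 = -140 deg
  cos(-140 deg) = -0.7660, sin(-140 deg) = -0.6428
  joint[1] = (0.0000, 0.0000) + 5.3 * (-0.7660, -0.6428) = (0.0000 + -4.0600, 0.0000 + -3.4068) = (-4.0600, -3.4068)
link 1: phi[1] = -140 + -20 = -160 deg
  cos(-160 deg) = -0.9397, sin(-160 deg) = -0.3420
  joint[2] = (-4.0600, -3.4068) + 4.4 * (-0.9397, -0.3420) = (-4.0600 + -4.1346, -3.4068 + -1.5049) = (-8.1947, -4.9117)
link 2: phi[2] = -140 + -20 + 35 = -125 deg
  cos(-125 deg) = -0.5736, sin(-125 deg) = -0.8192
  joint[3] = (-8.1947, -4.9117) + 7.5 * (-0.5736, -0.8192) = (-8.1947 + -4.3018, -4.9117 + -6.1436) = (-12.4965, -11.0553)
link 3: phi[3] = -140 + -20 + 35 + 70 = -55 deg
  cos(-55 deg) = 0.5736, sin(-55 deg) = -0.8192
  joint[4] = (-12.4965, -11.0553) + 10.3 * (0.5736, -0.8192) = (-12.4965 + 5.9078, -11.0553 + -8.4373) = (-6.5887, -19.4926)
End effector: (-6.5887, -19.4926)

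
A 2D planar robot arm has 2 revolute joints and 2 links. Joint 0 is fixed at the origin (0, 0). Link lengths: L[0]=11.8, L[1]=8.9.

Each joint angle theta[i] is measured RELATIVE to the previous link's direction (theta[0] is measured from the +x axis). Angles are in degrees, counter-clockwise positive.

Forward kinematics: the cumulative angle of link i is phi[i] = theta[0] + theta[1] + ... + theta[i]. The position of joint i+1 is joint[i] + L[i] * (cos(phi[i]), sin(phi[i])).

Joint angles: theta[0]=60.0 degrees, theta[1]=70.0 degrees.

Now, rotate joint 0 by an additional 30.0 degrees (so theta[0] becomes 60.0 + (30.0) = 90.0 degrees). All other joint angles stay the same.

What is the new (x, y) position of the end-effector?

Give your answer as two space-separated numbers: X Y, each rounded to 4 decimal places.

joint[0] = (0.0000, 0.0000)  (base)
link 0: phi[0] = 90 = 90 deg
  cos(90 deg) = 0.0000, sin(90 deg) = 1.0000
  joint[1] = (0.0000, 0.0000) + 11.8 * (0.0000, 1.0000) = (0.0000 + 0.0000, 0.0000 + 11.8000) = (0.0000, 11.8000)
link 1: phi[1] = 90 + 70 = 160 deg
  cos(160 deg) = -0.9397, sin(160 deg) = 0.3420
  joint[2] = (0.0000, 11.8000) + 8.9 * (-0.9397, 0.3420) = (0.0000 + -8.3633, 11.8000 + 3.0440) = (-8.3633, 14.8440)
End effector: (-8.3633, 14.8440)

Answer: -8.3633 14.8440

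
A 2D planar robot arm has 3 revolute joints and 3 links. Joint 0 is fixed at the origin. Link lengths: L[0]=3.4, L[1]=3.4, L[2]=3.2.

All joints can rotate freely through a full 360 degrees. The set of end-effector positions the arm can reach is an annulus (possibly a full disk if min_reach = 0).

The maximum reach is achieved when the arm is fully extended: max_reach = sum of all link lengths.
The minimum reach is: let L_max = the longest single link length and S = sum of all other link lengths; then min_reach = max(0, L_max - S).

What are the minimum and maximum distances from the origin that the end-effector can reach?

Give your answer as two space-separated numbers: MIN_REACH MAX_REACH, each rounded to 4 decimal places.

Answer: 0.0000 10.0000

Derivation:
Link lengths: [3.4, 3.4, 3.2]
max_reach = 3.4 + 3.4 + 3.2 = 10
L_max = max([3.4, 3.4, 3.2]) = 3.4
S (sum of others) = 10 - 3.4 = 6.6
min_reach = max(0, 3.4 - 6.6) = max(0, -3.2) = 0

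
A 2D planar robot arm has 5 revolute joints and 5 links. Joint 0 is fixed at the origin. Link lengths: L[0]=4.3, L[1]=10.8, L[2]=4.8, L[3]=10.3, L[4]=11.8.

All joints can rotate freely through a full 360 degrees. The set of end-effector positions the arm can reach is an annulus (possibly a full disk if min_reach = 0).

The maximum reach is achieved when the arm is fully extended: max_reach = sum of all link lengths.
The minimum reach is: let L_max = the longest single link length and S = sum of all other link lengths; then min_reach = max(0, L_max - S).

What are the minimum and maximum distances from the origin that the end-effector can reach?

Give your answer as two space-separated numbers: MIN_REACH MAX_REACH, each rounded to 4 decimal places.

Link lengths: [4.3, 10.8, 4.8, 10.3, 11.8]
max_reach = 4.3 + 10.8 + 4.8 + 10.3 + 11.8 = 42
L_max = max([4.3, 10.8, 4.8, 10.3, 11.8]) = 11.8
S (sum of others) = 42 - 11.8 = 30.2
min_reach = max(0, 11.8 - 30.2) = max(0, -18.4) = 0

Answer: 0.0000 42.0000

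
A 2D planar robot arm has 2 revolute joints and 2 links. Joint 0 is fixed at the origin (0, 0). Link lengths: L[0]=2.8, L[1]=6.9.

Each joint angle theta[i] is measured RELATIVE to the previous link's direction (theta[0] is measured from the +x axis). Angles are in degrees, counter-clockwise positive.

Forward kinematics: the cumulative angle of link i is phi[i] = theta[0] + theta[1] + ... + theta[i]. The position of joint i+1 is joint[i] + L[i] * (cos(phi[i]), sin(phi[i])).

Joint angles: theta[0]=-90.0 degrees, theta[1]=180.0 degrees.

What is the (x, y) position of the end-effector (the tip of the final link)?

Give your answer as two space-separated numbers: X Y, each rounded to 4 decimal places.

Answer: 0.0000 4.1000

Derivation:
joint[0] = (0.0000, 0.0000)  (base)
link 0: phi[0] = -90 = -90 deg
  cos(-90 deg) = 0.0000, sin(-90 deg) = -1.0000
  joint[1] = (0.0000, 0.0000) + 2.8 * (0.0000, -1.0000) = (0.0000 + 0.0000, 0.0000 + -2.8000) = (0.0000, -2.8000)
link 1: phi[1] = -90 + 180 = 90 deg
  cos(90 deg) = 0.0000, sin(90 deg) = 1.0000
  joint[2] = (0.0000, -2.8000) + 6.9 * (0.0000, 1.0000) = (0.0000 + 0.0000, -2.8000 + 6.9000) = (0.0000, 4.1000)
End effector: (0.0000, 4.1000)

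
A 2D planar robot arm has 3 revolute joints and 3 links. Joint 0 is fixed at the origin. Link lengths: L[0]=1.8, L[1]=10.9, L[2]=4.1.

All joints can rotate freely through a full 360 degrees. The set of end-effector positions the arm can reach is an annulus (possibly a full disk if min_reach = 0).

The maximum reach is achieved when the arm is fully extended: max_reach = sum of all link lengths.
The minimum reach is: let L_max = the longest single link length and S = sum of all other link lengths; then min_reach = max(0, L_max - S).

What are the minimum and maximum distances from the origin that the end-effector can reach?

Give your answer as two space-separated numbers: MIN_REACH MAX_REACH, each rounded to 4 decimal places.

Link lengths: [1.8, 10.9, 4.1]
max_reach = 1.8 + 10.9 + 4.1 = 16.8
L_max = max([1.8, 10.9, 4.1]) = 10.9
S (sum of others) = 16.8 - 10.9 = 5.9
min_reach = max(0, 10.9 - 5.9) = max(0, 5) = 5

Answer: 5.0000 16.8000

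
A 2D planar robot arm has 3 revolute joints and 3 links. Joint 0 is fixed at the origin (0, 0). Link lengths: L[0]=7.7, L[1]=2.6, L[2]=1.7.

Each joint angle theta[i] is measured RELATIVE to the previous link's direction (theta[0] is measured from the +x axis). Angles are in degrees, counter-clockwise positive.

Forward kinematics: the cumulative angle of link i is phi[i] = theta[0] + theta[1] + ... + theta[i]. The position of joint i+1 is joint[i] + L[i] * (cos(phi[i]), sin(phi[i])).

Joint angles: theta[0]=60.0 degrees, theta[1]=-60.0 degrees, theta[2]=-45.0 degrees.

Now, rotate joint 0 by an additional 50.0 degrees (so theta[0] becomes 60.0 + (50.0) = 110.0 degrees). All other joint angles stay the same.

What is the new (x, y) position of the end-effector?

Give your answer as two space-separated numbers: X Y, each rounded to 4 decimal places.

Answer: 0.7312 9.3755

Derivation:
joint[0] = (0.0000, 0.0000)  (base)
link 0: phi[0] = 110 = 110 deg
  cos(110 deg) = -0.3420, sin(110 deg) = 0.9397
  joint[1] = (0.0000, 0.0000) + 7.7 * (-0.3420, 0.9397) = (0.0000 + -2.6336, 0.0000 + 7.2356) = (-2.6336, 7.2356)
link 1: phi[1] = 110 + -60 = 50 deg
  cos(50 deg) = 0.6428, sin(50 deg) = 0.7660
  joint[2] = (-2.6336, 7.2356) + 2.6 * (0.6428, 0.7660) = (-2.6336 + 1.6712, 7.2356 + 1.9917) = (-0.9623, 9.2273)
link 2: phi[2] = 110 + -60 + -45 = 5 deg
  cos(5 deg) = 0.9962, sin(5 deg) = 0.0872
  joint[3] = (-0.9623, 9.2273) + 1.7 * (0.9962, 0.0872) = (-0.9623 + 1.6935, 9.2273 + 0.1482) = (0.7312, 9.3755)
End effector: (0.7312, 9.3755)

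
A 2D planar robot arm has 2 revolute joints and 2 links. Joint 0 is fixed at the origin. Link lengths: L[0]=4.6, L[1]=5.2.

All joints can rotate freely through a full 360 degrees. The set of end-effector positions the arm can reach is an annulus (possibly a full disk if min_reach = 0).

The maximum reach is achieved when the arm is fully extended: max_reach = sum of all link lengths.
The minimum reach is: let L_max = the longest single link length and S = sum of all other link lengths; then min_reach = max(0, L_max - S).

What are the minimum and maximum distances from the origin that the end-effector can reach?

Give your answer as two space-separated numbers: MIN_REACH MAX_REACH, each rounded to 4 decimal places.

Link lengths: [4.6, 5.2]
max_reach = 4.6 + 5.2 = 9.8
L_max = max([4.6, 5.2]) = 5.2
S (sum of others) = 9.8 - 5.2 = 4.6
min_reach = max(0, 5.2 - 4.6) = max(0, 0.6) = 0.6

Answer: 0.6000 9.8000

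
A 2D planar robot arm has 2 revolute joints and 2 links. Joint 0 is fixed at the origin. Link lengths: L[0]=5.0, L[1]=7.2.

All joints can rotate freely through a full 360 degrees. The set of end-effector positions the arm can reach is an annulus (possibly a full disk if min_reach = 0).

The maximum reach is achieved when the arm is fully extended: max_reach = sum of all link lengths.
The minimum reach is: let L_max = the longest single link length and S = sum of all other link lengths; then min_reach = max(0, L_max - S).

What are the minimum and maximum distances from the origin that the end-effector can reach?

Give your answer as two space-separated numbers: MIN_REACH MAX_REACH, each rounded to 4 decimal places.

Link lengths: [5.0, 7.2]
max_reach = 5 + 7.2 = 12.2
L_max = max([5.0, 7.2]) = 7.2
S (sum of others) = 12.2 - 7.2 = 5
min_reach = max(0, 7.2 - 5) = max(0, 2.2) = 2.2

Answer: 2.2000 12.2000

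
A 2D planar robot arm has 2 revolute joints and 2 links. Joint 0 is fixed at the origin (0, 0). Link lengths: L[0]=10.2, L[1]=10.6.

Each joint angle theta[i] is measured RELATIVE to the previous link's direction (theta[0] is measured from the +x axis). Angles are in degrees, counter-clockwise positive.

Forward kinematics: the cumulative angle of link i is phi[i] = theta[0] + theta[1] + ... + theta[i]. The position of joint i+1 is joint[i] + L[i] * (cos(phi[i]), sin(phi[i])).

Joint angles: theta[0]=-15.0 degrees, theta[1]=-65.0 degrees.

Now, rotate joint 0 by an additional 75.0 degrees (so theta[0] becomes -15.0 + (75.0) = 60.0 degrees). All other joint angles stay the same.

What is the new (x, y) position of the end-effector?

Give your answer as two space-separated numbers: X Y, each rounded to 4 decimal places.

Answer: 15.6597 7.9096

Derivation:
joint[0] = (0.0000, 0.0000)  (base)
link 0: phi[0] = 60 = 60 deg
  cos(60 deg) = 0.5000, sin(60 deg) = 0.8660
  joint[1] = (0.0000, 0.0000) + 10.2 * (0.5000, 0.8660) = (0.0000 + 5.1000, 0.0000 + 8.8335) = (5.1000, 8.8335)
link 1: phi[1] = 60 + -65 = -5 deg
  cos(-5 deg) = 0.9962, sin(-5 deg) = -0.0872
  joint[2] = (5.1000, 8.8335) + 10.6 * (0.9962, -0.0872) = (5.1000 + 10.5597, 8.8335 + -0.9239) = (15.6597, 7.9096)
End effector: (15.6597, 7.9096)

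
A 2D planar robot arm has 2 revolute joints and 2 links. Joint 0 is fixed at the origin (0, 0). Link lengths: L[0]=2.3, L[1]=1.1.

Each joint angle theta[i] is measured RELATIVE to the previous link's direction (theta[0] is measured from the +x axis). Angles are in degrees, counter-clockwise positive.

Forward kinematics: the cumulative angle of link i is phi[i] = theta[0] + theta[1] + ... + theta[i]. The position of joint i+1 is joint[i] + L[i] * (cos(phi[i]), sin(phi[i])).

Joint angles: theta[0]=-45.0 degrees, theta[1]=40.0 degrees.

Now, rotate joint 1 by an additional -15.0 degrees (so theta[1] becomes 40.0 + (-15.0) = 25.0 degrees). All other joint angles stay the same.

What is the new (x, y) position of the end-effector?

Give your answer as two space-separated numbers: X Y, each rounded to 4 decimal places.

joint[0] = (0.0000, 0.0000)  (base)
link 0: phi[0] = -45 = -45 deg
  cos(-45 deg) = 0.7071, sin(-45 deg) = -0.7071
  joint[1] = (0.0000, 0.0000) + 2.3 * (0.7071, -0.7071) = (0.0000 + 1.6263, 0.0000 + -1.6263) = (1.6263, -1.6263)
link 1: phi[1] = -45 + 25 = -20 deg
  cos(-20 deg) = 0.9397, sin(-20 deg) = -0.3420
  joint[2] = (1.6263, -1.6263) + 1.1 * (0.9397, -0.3420) = (1.6263 + 1.0337, -1.6263 + -0.3762) = (2.6600, -2.0026)
End effector: (2.6600, -2.0026)

Answer: 2.6600 -2.0026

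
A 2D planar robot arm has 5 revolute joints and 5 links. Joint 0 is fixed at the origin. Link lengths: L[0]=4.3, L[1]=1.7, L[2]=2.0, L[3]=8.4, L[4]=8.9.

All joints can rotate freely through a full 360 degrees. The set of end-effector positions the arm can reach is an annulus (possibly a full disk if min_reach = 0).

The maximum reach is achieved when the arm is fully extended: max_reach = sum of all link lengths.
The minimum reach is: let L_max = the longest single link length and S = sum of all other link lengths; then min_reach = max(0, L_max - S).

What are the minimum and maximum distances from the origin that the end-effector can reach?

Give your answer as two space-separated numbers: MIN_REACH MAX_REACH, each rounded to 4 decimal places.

Answer: 0.0000 25.3000

Derivation:
Link lengths: [4.3, 1.7, 2.0, 8.4, 8.9]
max_reach = 4.3 + 1.7 + 2 + 8.4 + 8.9 = 25.3
L_max = max([4.3, 1.7, 2.0, 8.4, 8.9]) = 8.9
S (sum of others) = 25.3 - 8.9 = 16.4
min_reach = max(0, 8.9 - 16.4) = max(0, -7.5) = 0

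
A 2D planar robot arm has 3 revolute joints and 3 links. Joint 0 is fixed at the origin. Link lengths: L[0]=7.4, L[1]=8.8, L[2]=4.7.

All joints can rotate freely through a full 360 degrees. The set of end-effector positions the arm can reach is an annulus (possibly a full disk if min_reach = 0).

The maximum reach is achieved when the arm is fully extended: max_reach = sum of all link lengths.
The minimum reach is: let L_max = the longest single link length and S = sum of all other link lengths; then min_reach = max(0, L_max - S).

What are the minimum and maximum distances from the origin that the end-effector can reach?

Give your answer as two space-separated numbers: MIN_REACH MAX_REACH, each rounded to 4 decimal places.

Answer: 0.0000 20.9000

Derivation:
Link lengths: [7.4, 8.8, 4.7]
max_reach = 7.4 + 8.8 + 4.7 = 20.9
L_max = max([7.4, 8.8, 4.7]) = 8.8
S (sum of others) = 20.9 - 8.8 = 12.1
min_reach = max(0, 8.8 - 12.1) = max(0, -3.3) = 0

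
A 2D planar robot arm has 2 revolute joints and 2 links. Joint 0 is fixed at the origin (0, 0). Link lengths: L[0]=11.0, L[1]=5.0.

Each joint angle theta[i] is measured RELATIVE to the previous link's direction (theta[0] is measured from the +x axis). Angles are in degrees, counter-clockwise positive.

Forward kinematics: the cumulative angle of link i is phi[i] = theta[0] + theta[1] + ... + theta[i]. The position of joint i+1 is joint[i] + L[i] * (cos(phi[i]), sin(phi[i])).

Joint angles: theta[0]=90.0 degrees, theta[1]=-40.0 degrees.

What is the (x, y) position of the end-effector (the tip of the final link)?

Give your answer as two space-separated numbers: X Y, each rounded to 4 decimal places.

Answer: 3.2139 14.8302

Derivation:
joint[0] = (0.0000, 0.0000)  (base)
link 0: phi[0] = 90 = 90 deg
  cos(90 deg) = 0.0000, sin(90 deg) = 1.0000
  joint[1] = (0.0000, 0.0000) + 11 * (0.0000, 1.0000) = (0.0000 + 0.0000, 0.0000 + 11.0000) = (0.0000, 11.0000)
link 1: phi[1] = 90 + -40 = 50 deg
  cos(50 deg) = 0.6428, sin(50 deg) = 0.7660
  joint[2] = (0.0000, 11.0000) + 5 * (0.6428, 0.7660) = (0.0000 + 3.2139, 11.0000 + 3.8302) = (3.2139, 14.8302)
End effector: (3.2139, 14.8302)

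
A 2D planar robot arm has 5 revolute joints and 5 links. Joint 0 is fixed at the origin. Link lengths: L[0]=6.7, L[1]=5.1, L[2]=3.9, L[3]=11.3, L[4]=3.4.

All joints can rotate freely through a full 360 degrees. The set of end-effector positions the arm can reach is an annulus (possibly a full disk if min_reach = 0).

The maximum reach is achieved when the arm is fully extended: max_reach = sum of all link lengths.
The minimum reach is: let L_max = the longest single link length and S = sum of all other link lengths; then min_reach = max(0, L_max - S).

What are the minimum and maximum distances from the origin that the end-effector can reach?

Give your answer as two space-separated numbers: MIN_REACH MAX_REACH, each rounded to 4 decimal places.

Answer: 0.0000 30.4000

Derivation:
Link lengths: [6.7, 5.1, 3.9, 11.3, 3.4]
max_reach = 6.7 + 5.1 + 3.9 + 11.3 + 3.4 = 30.4
L_max = max([6.7, 5.1, 3.9, 11.3, 3.4]) = 11.3
S (sum of others) = 30.4 - 11.3 = 19.1
min_reach = max(0, 11.3 - 19.1) = max(0, -7.8) = 0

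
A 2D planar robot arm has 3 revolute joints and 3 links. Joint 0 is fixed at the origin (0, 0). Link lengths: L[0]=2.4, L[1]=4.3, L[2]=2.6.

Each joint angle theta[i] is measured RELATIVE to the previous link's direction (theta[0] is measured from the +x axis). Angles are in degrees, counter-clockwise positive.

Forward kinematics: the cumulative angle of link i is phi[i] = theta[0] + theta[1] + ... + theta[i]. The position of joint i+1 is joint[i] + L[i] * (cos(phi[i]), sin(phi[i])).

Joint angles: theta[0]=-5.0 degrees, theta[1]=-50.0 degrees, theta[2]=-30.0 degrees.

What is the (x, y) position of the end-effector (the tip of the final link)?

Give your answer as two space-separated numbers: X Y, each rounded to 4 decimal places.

Answer: 5.0839 -6.3216

Derivation:
joint[0] = (0.0000, 0.0000)  (base)
link 0: phi[0] = -5 = -5 deg
  cos(-5 deg) = 0.9962, sin(-5 deg) = -0.0872
  joint[1] = (0.0000, 0.0000) + 2.4 * (0.9962, -0.0872) = (0.0000 + 2.3909, 0.0000 + -0.2092) = (2.3909, -0.2092)
link 1: phi[1] = -5 + -50 = -55 deg
  cos(-55 deg) = 0.5736, sin(-55 deg) = -0.8192
  joint[2] = (2.3909, -0.2092) + 4.3 * (0.5736, -0.8192) = (2.3909 + 2.4664, -0.2092 + -3.5224) = (4.8572, -3.7315)
link 2: phi[2] = -5 + -50 + -30 = -85 deg
  cos(-85 deg) = 0.0872, sin(-85 deg) = -0.9962
  joint[3] = (4.8572, -3.7315) + 2.6 * (0.0872, -0.9962) = (4.8572 + 0.2266, -3.7315 + -2.5901) = (5.0839, -6.3216)
End effector: (5.0839, -6.3216)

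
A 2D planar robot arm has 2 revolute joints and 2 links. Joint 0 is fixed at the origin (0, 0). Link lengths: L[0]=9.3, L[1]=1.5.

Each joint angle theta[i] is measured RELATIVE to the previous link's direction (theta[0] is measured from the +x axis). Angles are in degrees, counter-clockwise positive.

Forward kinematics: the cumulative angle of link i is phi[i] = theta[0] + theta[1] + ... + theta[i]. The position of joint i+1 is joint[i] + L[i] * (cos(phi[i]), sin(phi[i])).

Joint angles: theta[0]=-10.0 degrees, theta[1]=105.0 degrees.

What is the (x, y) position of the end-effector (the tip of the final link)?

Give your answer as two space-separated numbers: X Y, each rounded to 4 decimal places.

Answer: 9.0280 -0.1206

Derivation:
joint[0] = (0.0000, 0.0000)  (base)
link 0: phi[0] = -10 = -10 deg
  cos(-10 deg) = 0.9848, sin(-10 deg) = -0.1736
  joint[1] = (0.0000, 0.0000) + 9.3 * (0.9848, -0.1736) = (0.0000 + 9.1587, 0.0000 + -1.6149) = (9.1587, -1.6149)
link 1: phi[1] = -10 + 105 = 95 deg
  cos(95 deg) = -0.0872, sin(95 deg) = 0.9962
  joint[2] = (9.1587, -1.6149) + 1.5 * (-0.0872, 0.9962) = (9.1587 + -0.1307, -1.6149 + 1.4943) = (9.0280, -0.1206)
End effector: (9.0280, -0.1206)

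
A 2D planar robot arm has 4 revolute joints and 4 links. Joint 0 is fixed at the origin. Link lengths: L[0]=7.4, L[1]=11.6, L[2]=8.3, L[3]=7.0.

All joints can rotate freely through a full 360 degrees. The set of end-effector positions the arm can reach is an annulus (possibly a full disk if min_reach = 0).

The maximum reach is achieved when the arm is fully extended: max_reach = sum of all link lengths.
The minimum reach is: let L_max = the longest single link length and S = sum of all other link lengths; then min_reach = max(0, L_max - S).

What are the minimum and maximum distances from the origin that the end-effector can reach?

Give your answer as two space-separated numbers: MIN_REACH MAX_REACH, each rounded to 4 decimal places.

Answer: 0.0000 34.3000

Derivation:
Link lengths: [7.4, 11.6, 8.3, 7.0]
max_reach = 7.4 + 11.6 + 8.3 + 7 = 34.3
L_max = max([7.4, 11.6, 8.3, 7.0]) = 11.6
S (sum of others) = 34.3 - 11.6 = 22.7
min_reach = max(0, 11.6 - 22.7) = max(0, -11.1) = 0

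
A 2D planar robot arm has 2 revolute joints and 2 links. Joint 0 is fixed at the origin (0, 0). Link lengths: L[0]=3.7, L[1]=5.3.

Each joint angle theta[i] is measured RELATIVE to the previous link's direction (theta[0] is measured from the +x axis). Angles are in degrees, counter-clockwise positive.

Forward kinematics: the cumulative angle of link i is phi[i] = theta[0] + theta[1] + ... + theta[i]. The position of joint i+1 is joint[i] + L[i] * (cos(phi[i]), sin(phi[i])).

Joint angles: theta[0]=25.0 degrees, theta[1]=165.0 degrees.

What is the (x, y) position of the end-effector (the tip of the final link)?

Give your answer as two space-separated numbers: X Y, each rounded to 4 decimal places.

joint[0] = (0.0000, 0.0000)  (base)
link 0: phi[0] = 25 = 25 deg
  cos(25 deg) = 0.9063, sin(25 deg) = 0.4226
  joint[1] = (0.0000, 0.0000) + 3.7 * (0.9063, 0.4226) = (0.0000 + 3.3533, 0.0000 + 1.5637) = (3.3533, 1.5637)
link 1: phi[1] = 25 + 165 = 190 deg
  cos(190 deg) = -0.9848, sin(190 deg) = -0.1736
  joint[2] = (3.3533, 1.5637) + 5.3 * (-0.9848, -0.1736) = (3.3533 + -5.2195, 1.5637 + -0.9203) = (-1.8661, 0.6434)
End effector: (-1.8661, 0.6434)

Answer: -1.8661 0.6434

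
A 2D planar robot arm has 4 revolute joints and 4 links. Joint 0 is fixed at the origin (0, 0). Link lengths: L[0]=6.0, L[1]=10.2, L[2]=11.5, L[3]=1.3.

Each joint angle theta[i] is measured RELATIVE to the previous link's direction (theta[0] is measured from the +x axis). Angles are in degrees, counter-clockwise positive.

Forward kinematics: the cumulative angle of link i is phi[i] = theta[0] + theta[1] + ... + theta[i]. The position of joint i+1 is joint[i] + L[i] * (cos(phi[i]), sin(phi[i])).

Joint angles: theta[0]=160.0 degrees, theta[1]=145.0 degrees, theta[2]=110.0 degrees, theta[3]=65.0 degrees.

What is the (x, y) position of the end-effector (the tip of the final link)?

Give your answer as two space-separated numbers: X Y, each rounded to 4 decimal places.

Answer: 6.1585 4.2429

Derivation:
joint[0] = (0.0000, 0.0000)  (base)
link 0: phi[0] = 160 = 160 deg
  cos(160 deg) = -0.9397, sin(160 deg) = 0.3420
  joint[1] = (0.0000, 0.0000) + 6 * (-0.9397, 0.3420) = (0.0000 + -5.6382, 0.0000 + 2.0521) = (-5.6382, 2.0521)
link 1: phi[1] = 160 + 145 = 305 deg
  cos(305 deg) = 0.5736, sin(305 deg) = -0.8192
  joint[2] = (-5.6382, 2.0521) + 10.2 * (0.5736, -0.8192) = (-5.6382 + 5.8505, 2.0521 + -8.3554) = (0.2123, -6.3032)
link 2: phi[2] = 160 + 145 + 110 = 415 deg
  cos(415 deg) = 0.5736, sin(415 deg) = 0.8192
  joint[3] = (0.2123, -6.3032) + 11.5 * (0.5736, 0.8192) = (0.2123 + 6.5961, -6.3032 + 9.4202) = (6.8085, 3.1170)
link 3: phi[3] = 160 + 145 + 110 + 65 = 480 deg
  cos(480 deg) = -0.5000, sin(480 deg) = 0.8660
  joint[4] = (6.8085, 3.1170) + 1.3 * (-0.5000, 0.8660) = (6.8085 + -0.6500, 3.1170 + 1.1258) = (6.1585, 4.2429)
End effector: (6.1585, 4.2429)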